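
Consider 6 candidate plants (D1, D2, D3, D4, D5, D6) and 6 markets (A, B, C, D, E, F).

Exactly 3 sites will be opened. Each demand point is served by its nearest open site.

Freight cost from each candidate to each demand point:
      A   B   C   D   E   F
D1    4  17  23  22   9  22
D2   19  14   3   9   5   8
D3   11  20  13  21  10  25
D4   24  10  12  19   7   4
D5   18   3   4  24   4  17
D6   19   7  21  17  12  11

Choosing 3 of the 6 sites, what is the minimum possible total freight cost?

31

Open {D1, D2, D5}.
  A→D1 4, B→D5 3, C→D2 3, D→D2 9, E→D5 4, F→D2 8  ⇒ total 31.
Compare {D1, D2, D4}: total 35.
Compare {D1, D2, D6}: total 36.
No size-3 selection does better; minimum is 31.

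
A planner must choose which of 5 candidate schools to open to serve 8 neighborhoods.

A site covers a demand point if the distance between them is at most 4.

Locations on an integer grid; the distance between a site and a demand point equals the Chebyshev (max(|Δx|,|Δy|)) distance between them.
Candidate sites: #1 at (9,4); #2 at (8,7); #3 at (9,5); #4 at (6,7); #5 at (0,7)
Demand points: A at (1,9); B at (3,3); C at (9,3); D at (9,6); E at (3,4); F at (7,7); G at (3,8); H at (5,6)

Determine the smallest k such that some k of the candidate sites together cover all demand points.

2

Coverage sets (demand points within 4 of each site):
  #1: {C, D, F, H}
  #2: {C, D, F, H}
  #3: {C, D, F, H}
  #4: {B, C, D, E, F, G, H}
  #5: {A, B, E, G}
No single site covers all 8 demand points.
But {#1, #5} covers everything, so the minimum is 2.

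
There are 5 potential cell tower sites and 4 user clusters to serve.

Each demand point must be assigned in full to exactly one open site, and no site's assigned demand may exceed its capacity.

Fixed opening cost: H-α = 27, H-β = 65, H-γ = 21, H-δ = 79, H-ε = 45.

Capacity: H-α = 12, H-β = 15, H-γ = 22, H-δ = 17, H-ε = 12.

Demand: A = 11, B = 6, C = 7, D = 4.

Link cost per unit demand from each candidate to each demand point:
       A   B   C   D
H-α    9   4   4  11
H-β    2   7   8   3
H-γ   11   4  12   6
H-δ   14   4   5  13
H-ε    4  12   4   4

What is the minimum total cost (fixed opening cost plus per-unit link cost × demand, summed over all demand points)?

199

Open {H-α, H-β, H-γ}; cheapest assignment that respects the capacities:
  H-α (cap 12, load 7): C — cost 7×4 = 28
  H-β (cap 15, load 15): A, D — cost 11×2 + 4×3 = 34
  H-γ (cap 22, load 6): B — cost 6×4 = 24
  Shipping 86, fixed 113 → total 199.
  Any other capacity-feasible assignment to {H-α, H-β, H-γ} ships for at least 86.
Compare {H-α, H-γ, H-ε}: its best feasible assignment gives total 213.
Compare {H-β, H-γ, H-ε}: its best feasible assignment gives total 217.
Every other set of open sites that can feasibly serve all demand totals ≥ 213 even under its best assignment. Minimum: 199.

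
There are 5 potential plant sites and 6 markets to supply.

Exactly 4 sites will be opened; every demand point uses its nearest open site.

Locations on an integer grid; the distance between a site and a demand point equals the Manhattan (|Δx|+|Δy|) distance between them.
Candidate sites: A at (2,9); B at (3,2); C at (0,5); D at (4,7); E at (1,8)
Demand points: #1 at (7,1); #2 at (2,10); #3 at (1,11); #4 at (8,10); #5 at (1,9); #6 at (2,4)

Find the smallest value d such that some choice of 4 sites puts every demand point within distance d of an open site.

Open {A, B, C, D}.
  Farthest demand point is #4 at distance 7 (to A); all others are ≤ 7.
With {A, B, C, E} the worst case is 7.
With {A, B, D, E} the worst case is 7.
No size-4 selection achieves below 7.

7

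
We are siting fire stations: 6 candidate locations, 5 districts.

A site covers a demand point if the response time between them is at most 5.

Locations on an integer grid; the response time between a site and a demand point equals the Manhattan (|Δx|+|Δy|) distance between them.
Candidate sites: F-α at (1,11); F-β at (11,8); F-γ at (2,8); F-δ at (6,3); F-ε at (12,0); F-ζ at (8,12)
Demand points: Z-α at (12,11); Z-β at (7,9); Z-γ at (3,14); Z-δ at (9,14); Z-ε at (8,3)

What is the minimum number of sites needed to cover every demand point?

3

Coverage sets (demand points within 5 of each site):
  F-α: {Z-γ}
  F-β: {Z-α, Z-β}
  F-γ: {}
  F-δ: {Z-ε}
  F-ε: {}
  F-ζ: {Z-α, Z-β, Z-δ}
No 2 sites suffice: every size-2 union leaves at least one demand point uncovered.
But {F-α, F-δ, F-ζ} covers everything, so the minimum is 3.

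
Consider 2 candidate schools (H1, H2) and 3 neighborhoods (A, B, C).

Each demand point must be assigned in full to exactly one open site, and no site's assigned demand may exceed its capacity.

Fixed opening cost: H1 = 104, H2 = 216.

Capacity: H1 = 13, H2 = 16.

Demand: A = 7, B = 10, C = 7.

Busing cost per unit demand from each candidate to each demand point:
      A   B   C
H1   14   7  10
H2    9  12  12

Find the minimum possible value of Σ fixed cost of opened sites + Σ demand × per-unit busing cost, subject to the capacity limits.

Open {H1, H2}; cheapest assignment that respects the capacities:
  H1 (cap 13, load 10): B — cost 10×7 = 70
  H2 (cap 16, load 14): A, C — cost 7×9 + 7×12 = 147
  Shipping 217, fixed 320 → total 537.
  Any other capacity-feasible assignment to {H1, H2} ships for at least 217.
Total demand is 24 and no other set of sites has combined capacity ≥ 24, so {H1, H2} is the only feasible choice of open sites. Minimum: 537.

537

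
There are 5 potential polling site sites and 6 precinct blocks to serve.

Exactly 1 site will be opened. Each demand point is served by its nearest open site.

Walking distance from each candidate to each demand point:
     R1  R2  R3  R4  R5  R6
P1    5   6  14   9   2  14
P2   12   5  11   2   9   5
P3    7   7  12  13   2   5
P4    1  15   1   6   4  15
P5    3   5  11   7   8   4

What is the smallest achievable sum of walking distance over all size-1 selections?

Open {P5}.
  R1→P5 3, R2→P5 5, R3→P5 11, R4→P5 7, R5→P5 8, R6→P5 4  ⇒ total 38.
Compare {P4}: total 42.
Compare {P2}: total 44.
No size-1 selection does better; minimum is 38.

38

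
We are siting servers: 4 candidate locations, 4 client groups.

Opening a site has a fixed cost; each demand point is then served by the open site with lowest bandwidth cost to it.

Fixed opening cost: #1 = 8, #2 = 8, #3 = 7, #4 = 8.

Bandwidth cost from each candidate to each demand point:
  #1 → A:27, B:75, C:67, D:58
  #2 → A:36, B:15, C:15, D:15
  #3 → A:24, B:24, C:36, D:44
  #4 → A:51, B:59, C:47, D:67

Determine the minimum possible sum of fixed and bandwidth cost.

Open {#2, #3}: assign each demand point to its cheapest open site.
  A→#3 24, B→#2 15, C→#2 15, D→#2 15
  bandwidth cost 69, fixed 15 → total 84.
Compare {#1, #2}: bandwidth cost 72 + fixed 16 = 88.
Compare {#2}: bandwidth cost 81 + fixed 8 = 89.
Compare {#1, #2, #3}: bandwidth cost 69 + fixed 23 = 92.
All other subsets cost ≥ 88. Minimum total cost: 84.

84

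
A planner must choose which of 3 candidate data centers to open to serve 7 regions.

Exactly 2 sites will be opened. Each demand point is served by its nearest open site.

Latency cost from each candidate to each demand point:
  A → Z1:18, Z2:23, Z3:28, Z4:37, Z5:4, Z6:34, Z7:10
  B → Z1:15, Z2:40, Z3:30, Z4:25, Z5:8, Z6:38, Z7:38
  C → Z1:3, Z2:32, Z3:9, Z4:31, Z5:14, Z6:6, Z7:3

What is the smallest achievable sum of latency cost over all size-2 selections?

79

Open {A, C}.
  Z1→C 3, Z2→A 23, Z3→C 9, Z4→C 31, Z5→A 4, Z6→C 6, Z7→C 3  ⇒ total 79.
Compare {B, C}: total 86.
Compare {A, B}: total 139.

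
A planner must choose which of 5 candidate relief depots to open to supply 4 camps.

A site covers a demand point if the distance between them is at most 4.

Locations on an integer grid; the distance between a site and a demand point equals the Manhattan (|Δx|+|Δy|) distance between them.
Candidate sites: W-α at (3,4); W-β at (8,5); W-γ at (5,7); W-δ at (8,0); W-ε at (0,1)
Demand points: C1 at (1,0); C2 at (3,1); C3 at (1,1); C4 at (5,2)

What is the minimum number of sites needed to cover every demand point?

Coverage sets (demand points within 4 of each site):
  W-α: {C2, C4}
  W-β: {}
  W-γ: {}
  W-δ: {}
  W-ε: {C1, C2, C3}
No single site covers all 4 demand points.
But {W-α, W-ε} covers everything, so the minimum is 2.

2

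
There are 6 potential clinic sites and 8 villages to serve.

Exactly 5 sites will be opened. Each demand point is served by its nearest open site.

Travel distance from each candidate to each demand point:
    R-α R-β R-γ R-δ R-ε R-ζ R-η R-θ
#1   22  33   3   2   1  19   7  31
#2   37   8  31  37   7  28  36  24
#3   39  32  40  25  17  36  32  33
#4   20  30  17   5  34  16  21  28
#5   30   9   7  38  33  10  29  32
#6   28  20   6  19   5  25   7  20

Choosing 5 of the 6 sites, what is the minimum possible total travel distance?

Open {#1, #2, #4, #5, #6}.
  R-α→#4 20, R-β→#2 8, R-γ→#1 3, R-δ→#1 2, R-ε→#1 1, R-ζ→#5 10, R-η→#1 7, R-θ→#6 20  ⇒ total 71.
Compare {#1, #3, #4, #5, #6}: total 72.
Compare {#1, #2, #3, #5, #6}: total 73.
No size-5 selection does better; minimum is 71.

71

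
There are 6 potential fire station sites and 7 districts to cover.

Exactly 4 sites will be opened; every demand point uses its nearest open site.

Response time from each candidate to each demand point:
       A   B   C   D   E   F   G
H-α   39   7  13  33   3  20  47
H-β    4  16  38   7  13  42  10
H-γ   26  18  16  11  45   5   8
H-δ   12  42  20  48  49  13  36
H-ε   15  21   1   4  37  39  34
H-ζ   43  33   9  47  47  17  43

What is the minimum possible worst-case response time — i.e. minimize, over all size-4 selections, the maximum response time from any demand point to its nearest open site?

8

Open {H-α, H-β, H-γ, H-ε}.
  Farthest demand point is G at response time 8 (to H-γ); all others are ≤ 8.
With {H-α, H-β, H-γ, H-ζ} the worst case is 9.
With {H-α, H-γ, H-δ, H-ε} the worst case is 12.
No size-4 selection achieves below 8.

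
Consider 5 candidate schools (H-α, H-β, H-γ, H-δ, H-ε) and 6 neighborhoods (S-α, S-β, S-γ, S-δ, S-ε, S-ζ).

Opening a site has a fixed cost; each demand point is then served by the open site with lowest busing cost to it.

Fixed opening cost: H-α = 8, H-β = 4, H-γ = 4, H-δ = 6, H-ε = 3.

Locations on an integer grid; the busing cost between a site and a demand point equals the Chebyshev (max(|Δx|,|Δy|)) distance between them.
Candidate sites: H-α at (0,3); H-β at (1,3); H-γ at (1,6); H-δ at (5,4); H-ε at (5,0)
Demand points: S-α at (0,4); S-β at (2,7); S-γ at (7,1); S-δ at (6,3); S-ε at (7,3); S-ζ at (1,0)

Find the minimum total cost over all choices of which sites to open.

Open {H-γ, H-ε}: assign each demand point to its cheapest open site.
  S-α→H-γ 2, S-β→H-γ 1, S-γ→H-ε 2, S-δ→H-ε 3, S-ε→H-ε 3, S-ζ→H-ε 4
  busing cost 15, fixed 7 → total 22.
Compare {H-β, H-δ}: busing cost 13 + fixed 10 = 23.
Compare {H-β, H-ε}: busing cost 16 + fixed 7 = 23.
Compare {H-γ, H-δ}: busing cost 13 + fixed 10 = 23.
All other subsets cost ≥ 23. Minimum total cost: 22.

22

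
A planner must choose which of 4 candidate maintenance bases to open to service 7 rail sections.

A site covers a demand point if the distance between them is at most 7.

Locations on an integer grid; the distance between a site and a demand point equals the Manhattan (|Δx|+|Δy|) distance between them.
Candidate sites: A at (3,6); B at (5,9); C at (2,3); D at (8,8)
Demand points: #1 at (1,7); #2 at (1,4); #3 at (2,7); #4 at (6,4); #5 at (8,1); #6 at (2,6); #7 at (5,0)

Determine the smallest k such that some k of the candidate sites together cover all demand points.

Coverage sets (demand points within 7 of each site):
  A: {#1, #2, #3, #4, #6}
  B: {#1, #3, #4, #6}
  C: {#1, #2, #3, #4, #6, #7}
  D: {#3, #4, #5}
No single site covers all 7 demand points.
But {C, D} covers everything, so the minimum is 2.

2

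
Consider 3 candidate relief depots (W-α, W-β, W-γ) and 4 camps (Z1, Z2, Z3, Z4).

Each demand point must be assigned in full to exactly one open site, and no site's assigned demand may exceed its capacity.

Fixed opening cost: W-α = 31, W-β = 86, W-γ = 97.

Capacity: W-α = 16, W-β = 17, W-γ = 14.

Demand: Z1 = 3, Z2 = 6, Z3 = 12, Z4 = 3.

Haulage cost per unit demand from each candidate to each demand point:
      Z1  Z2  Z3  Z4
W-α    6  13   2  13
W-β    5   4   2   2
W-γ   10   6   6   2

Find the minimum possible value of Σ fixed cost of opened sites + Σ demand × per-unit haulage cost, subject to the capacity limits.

186

Open {W-α, W-β}; cheapest assignment that respects the capacities:
  W-α (cap 16, load 12): Z3 — cost 12×2 = 24
  W-β (cap 17, load 12): Z1, Z2, Z4 — cost 3×5 + 6×4 + 3×2 = 45
  Shipping 69, fixed 117 → total 186.
  Any other capacity-feasible assignment to {W-α, W-β} ships for at least 69.
Compare {W-α, W-γ}: its best feasible assignment gives total 212.
Compare {W-β, W-γ}: its best feasible assignment gives total 264.
Every other set of open sites that can feasibly serve all demand totals ≥ 212 even under its best assignment. Minimum: 186.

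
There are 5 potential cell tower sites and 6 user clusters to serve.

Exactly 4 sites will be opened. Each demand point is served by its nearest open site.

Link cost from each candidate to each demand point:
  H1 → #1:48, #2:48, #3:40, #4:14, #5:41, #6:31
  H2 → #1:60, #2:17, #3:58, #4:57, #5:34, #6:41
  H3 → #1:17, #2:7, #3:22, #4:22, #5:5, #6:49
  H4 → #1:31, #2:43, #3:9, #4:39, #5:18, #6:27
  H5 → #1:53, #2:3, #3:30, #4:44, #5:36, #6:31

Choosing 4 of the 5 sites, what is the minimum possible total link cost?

Open {H1, H3, H4, H5}.
  #1→H3 17, #2→H5 3, #3→H4 9, #4→H1 14, #5→H3 5, #6→H4 27  ⇒ total 75.
Compare {H1, H2, H3, H4}: total 79.
Compare {H2, H3, H4, H5}: total 83.
No size-4 selection does better; minimum is 75.

75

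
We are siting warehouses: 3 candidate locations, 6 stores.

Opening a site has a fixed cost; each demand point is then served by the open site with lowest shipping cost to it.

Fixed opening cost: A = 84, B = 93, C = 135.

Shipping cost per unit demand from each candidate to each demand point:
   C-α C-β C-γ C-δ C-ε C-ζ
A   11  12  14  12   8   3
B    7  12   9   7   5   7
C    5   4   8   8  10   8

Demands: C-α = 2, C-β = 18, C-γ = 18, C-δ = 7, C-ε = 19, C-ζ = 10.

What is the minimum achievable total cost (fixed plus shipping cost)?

668

Open {B, C}: assign each demand point to its cheapest open site.
  C-α→C 2×5=10, C-β→C 18×4=72, C-γ→C 18×8=144, C-δ→B 7×7=49, C-ε→B 19×5=95, C-ζ→B 10×7=70
  shipping cost 440, fixed 228 → total 668.
Compare {A, C}: shipping cost 464 + fixed 219 = 683.
Compare {C}: shipping cost 552 + fixed 135 = 687.
Compare {B}: shipping cost 606 + fixed 93 = 699.
All other subsets cost ≥ 683. Minimum total cost: 668.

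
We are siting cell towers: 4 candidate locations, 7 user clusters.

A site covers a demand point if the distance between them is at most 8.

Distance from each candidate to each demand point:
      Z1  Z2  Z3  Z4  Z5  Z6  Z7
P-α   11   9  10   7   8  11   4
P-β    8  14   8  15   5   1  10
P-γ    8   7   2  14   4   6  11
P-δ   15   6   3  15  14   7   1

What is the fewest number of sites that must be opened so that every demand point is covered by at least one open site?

2

Coverage sets (demand points within 8 of each site):
  P-α: {Z4, Z5, Z7}
  P-β: {Z1, Z3, Z5, Z6}
  P-γ: {Z1, Z2, Z3, Z5, Z6}
  P-δ: {Z2, Z3, Z6, Z7}
No single site covers all 7 demand points.
But {P-α, P-γ} covers everything, so the minimum is 2.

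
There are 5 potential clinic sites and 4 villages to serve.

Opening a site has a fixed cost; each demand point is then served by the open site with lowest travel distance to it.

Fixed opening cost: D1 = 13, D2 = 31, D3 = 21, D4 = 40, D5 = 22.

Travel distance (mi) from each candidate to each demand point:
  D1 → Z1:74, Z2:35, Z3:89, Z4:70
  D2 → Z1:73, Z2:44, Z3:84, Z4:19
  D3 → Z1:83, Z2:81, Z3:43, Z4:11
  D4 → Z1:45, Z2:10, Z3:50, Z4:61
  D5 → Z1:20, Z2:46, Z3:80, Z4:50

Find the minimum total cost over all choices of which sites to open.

Open {D3, D5}: assign each demand point to its cheapest open site.
  Z1→D5 20, Z2→D5 46, Z3→D3 43, Z4→D3 11
  travel distance 120, fixed 43 → total 163.
Compare {D1, D3, D5}: travel distance 109 + fixed 56 = 165.
Compare {D3, D4, D5}: travel distance 84 + fixed 83 = 167.
Compare {D3, D4}: travel distance 109 + fixed 61 = 170.
All other subsets cost ≥ 165. Minimum total cost: 163.

163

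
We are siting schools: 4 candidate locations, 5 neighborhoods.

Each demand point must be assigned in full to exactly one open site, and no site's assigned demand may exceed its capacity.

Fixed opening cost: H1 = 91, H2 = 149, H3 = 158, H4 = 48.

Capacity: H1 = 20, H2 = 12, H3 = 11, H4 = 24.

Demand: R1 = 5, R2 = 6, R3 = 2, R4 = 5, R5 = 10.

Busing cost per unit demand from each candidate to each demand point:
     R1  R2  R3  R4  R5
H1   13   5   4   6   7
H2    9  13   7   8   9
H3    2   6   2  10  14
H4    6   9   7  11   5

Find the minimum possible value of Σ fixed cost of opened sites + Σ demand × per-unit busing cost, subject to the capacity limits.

Open {H1, H4}; cheapest assignment that respects the capacities:
  H1 (cap 20, load 13): R2, R3, R4 — cost 6×5 + 2×4 + 5×6 = 68
  H4 (cap 24, load 15): R1, R5 — cost 5×6 + 10×5 = 80
  Shipping 148, fixed 139 → total 287.
  Any other capacity-feasible assignment to {H1, H4} ships for at least 148.
Compare {H3, H4}: its best feasible assignment gives total 371.
Compare {H2, H4}: its best feasible assignment gives total 385.
Every other set of open sites that can feasibly serve all demand totals ≥ 371 even under its best assignment. Minimum: 287.

287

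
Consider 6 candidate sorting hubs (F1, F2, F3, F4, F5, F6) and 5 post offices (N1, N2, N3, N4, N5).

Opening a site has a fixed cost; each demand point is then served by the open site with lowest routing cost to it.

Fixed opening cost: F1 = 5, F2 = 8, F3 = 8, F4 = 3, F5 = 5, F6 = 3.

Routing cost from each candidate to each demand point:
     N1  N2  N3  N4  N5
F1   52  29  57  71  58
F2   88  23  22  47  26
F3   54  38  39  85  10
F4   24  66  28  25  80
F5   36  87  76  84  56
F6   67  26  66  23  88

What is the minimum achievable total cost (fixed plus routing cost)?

Open {F2, F3, F4}: assign each demand point to its cheapest open site.
  N1→F4 24, N2→F2 23, N3→F2 22, N4→F4 25, N5→F3 10
  routing cost 104, fixed 19 → total 123.
Compare {F2, F3, F4, F6}: routing cost 102 + fixed 22 = 124.
Compare {F3, F4, F6}: routing cost 111 + fixed 14 = 125.
Compare {F1, F2, F3, F4}: routing cost 104 + fixed 24 = 128.
All other subsets cost ≥ 124. Minimum total cost: 123.

123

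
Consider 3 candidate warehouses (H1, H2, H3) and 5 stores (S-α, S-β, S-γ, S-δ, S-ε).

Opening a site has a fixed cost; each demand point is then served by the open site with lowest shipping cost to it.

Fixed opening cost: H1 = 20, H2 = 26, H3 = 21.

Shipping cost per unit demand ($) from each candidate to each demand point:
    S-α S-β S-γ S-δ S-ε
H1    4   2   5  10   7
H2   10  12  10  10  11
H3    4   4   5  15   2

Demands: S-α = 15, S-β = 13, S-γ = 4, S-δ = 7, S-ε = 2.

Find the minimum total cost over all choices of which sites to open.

210

Open {H1}: assign each demand point to its cheapest open site.
  S-α→H1 15×4=60, S-β→H1 13×2=26, S-γ→H1 4×5=20, S-δ→H1 7×10=70, S-ε→H1 2×7=14
  shipping cost 190, fixed 20 → total 210.
Compare {H1, H3}: shipping cost 180 + fixed 41 = 221.
Compare {H1, H2}: shipping cost 190 + fixed 46 = 236.
Compare {H1, H2, H3}: shipping cost 180 + fixed 67 = 247.
All other subsets cost ≥ 221. Minimum total cost: 210.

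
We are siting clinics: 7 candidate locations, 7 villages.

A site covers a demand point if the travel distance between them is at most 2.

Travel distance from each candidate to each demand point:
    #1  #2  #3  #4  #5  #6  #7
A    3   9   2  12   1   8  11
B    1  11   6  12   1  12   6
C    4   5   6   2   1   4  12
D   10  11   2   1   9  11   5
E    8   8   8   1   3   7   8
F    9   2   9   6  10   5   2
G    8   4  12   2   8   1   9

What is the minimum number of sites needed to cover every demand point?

Coverage sets (demand points within 2 of each site):
  A: {#3, #5}
  B: {#1, #5}
  C: {#4, #5}
  D: {#3, #4}
  E: {#4}
  F: {#2, #7}
  G: {#4, #6}
No 3 sites suffice: every size-3 union leaves at least one demand point uncovered.
But {A, B, F, G} covers everything, so the minimum is 4.

4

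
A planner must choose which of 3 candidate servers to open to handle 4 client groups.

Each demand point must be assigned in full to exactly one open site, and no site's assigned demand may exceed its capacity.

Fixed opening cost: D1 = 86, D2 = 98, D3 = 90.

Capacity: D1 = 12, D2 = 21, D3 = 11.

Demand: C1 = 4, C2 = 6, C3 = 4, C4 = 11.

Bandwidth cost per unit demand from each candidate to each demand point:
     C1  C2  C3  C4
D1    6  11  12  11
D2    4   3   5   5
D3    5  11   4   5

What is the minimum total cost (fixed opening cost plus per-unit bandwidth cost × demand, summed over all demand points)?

Open {D2, D3}; cheapest assignment that respects the capacities:
  D2 (cap 21, load 21): C1, C2, C4 — cost 4×4 + 6×3 + 11×5 = 89
  D3 (cap 11, load 4): C3 — cost 4×4 = 16
  Shipping 105, fixed 188 → total 293.
  Any other capacity-feasible assignment to {D2, D3} ships for at least 105.
Compare {D1, D2}: its best feasible assignment gives total 301.
Compare {D1, D2, D3}: its best feasible assignment gives total 379.
Every other set of open sites that can feasibly serve all demand totals ≥ 301 even under its best assignment. Minimum: 293.

293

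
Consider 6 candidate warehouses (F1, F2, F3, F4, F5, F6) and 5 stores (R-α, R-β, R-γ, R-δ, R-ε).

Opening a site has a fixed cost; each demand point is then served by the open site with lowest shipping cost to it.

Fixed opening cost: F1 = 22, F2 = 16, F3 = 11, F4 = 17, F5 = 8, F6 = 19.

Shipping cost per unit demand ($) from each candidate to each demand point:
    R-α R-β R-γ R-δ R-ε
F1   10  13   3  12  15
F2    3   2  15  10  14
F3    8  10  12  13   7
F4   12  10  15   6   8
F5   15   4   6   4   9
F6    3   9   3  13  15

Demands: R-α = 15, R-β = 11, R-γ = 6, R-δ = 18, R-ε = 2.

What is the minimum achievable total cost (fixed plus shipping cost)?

217

Open {F2, F5}: assign each demand point to its cheapest open site.
  R-α→F2 15×3=45, R-β→F2 11×2=22, R-γ→F5 6×6=36, R-δ→F5 18×4=72, R-ε→F5 2×9=18
  shipping cost 193, fixed 24 → total 217.
Compare {F2, F5, F6}: shipping cost 175 + fixed 43 = 218.
Compare {F1, F2, F5}: shipping cost 175 + fixed 46 = 221.
Compare {F5, F6}: shipping cost 197 + fixed 27 = 224.
All other subsets cost ≥ 218. Minimum total cost: 217.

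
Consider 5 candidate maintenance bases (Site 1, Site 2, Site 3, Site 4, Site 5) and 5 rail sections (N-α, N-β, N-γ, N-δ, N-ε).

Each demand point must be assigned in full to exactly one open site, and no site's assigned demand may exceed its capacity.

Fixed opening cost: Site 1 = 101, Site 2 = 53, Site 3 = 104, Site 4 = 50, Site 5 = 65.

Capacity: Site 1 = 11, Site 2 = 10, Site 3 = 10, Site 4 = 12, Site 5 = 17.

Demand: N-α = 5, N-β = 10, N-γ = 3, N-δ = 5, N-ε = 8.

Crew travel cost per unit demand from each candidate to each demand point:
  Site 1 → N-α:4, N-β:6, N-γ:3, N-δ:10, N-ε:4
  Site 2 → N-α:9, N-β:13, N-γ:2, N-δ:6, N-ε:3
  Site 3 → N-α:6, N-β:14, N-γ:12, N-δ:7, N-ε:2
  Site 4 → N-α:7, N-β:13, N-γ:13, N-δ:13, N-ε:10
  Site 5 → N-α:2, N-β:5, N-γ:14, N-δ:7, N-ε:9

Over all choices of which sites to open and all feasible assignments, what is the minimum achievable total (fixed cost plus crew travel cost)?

334

Open {Site 2, Site 3, Site 5}; cheapest assignment that respects the capacities:
  Site 2 (cap 10, load 8): N-γ, N-δ — cost 3×2 + 5×6 = 36
  Site 3 (cap 10, load 8): N-ε — cost 8×2 = 16
  Site 5 (cap 17, load 15): N-α, N-β — cost 5×2 + 10×5 = 60
  Shipping 112, fixed 222 → total 334.
  Any other capacity-feasible assignment to {Site 2, Site 3, Site 5} ships for at least 112.
Compare {Site 2, Site 4, Site 5}: its best feasible assignment gives total 344.
Compare {Site 1, Site 2, Site 5}: its best feasible assignment gives total 347.
Every other set of open sites that can feasibly serve all demand totals ≥ 344 even under its best assignment. Minimum: 334.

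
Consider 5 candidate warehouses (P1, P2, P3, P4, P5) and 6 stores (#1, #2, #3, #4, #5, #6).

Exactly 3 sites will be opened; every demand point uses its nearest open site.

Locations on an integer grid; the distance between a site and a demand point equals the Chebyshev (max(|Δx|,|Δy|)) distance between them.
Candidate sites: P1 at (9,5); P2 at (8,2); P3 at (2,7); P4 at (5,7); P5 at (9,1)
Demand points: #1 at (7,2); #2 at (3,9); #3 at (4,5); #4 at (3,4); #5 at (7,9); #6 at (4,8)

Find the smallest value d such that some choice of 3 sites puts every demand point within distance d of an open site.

3

Open {P1, P2, P4}.
  Farthest demand point is #4 at distance 3 (to P4); all others are ≤ 3.
With {P1, P3, P4} the worst case is 3.
With {P1, P4, P5} the worst case is 3.
No size-3 selection achieves below 3.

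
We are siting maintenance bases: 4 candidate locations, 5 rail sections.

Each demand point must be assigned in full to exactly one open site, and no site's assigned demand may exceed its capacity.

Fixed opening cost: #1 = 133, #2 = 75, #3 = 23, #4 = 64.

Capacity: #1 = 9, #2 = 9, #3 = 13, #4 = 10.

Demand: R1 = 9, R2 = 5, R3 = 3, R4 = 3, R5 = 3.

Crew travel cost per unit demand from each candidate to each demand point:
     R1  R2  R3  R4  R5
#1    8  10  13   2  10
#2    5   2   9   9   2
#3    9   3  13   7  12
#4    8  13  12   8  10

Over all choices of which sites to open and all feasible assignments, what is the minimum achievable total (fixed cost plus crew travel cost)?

Open {#2, #3, #4}; cheapest assignment that respects the capacities:
  #2 (cap 9, load 6): R3, R5 — cost 3×9 + 3×2 = 33
  #3 (cap 13, load 8): R2, R4 — cost 5×3 + 3×7 = 36
  #4 (cap 10, load 9): R1 — cost 9×8 = 72
  Shipping 141, fixed 162 → total 303.
  Any other capacity-feasible assignment to {#2, #3, #4} ships for at least 141.
Compare {#1, #2, #3}: its best feasible assignment gives total 366.
Compare {#1, #3, #4}: its best feasible assignment gives total 382.
Every other set of open sites that can feasibly serve all demand totals ≥ 366 even under its best assignment. Minimum: 303.

303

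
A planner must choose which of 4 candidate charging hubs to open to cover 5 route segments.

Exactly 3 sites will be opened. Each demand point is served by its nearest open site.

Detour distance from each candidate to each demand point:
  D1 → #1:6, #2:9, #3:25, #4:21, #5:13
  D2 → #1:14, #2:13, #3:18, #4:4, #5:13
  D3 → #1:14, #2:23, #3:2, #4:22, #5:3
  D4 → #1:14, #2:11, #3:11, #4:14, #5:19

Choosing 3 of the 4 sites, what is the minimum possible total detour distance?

Open {D1, D2, D3}.
  #1→D1 6, #2→D1 9, #3→D3 2, #4→D2 4, #5→D3 3  ⇒ total 24.
Compare {D1, D3, D4}: total 34.
Compare {D2, D3, D4}: total 34.
No size-3 selection does better; minimum is 24.

24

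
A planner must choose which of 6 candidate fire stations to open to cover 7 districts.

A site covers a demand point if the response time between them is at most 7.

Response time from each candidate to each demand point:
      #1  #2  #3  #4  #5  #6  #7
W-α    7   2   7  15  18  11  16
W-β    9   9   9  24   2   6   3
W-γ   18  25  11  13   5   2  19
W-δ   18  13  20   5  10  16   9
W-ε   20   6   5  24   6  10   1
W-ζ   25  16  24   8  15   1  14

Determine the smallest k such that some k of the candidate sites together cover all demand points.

Coverage sets (demand points within 7 of each site):
  W-α: {#1, #2, #3}
  W-β: {#5, #6, #7}
  W-γ: {#5, #6}
  W-δ: {#4}
  W-ε: {#2, #3, #5, #7}
  W-ζ: {#6}
No 2 sites suffice: every size-2 union leaves at least one demand point uncovered.
But {W-α, W-β, W-δ} covers everything, so the minimum is 3.

3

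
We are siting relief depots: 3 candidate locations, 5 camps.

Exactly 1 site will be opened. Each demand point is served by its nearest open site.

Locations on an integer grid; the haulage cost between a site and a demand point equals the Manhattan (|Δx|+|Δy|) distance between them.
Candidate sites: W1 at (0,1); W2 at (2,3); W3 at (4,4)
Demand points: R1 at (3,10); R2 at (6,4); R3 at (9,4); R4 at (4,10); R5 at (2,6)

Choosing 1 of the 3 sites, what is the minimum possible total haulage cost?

Open {W3}.
  R1→W3 7, R2→W3 2, R3→W3 5, R4→W3 6, R5→W3 4  ⇒ total 24.
Compare {W2}: total 33.
Compare {W1}: total 53.

24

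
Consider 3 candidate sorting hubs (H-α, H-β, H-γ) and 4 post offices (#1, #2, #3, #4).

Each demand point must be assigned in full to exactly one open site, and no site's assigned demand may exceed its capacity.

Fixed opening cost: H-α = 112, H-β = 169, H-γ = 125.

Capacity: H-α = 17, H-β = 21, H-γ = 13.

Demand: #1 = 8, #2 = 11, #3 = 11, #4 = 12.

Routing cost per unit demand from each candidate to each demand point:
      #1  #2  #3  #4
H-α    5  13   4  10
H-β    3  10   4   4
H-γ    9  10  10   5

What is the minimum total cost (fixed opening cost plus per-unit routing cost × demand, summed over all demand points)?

Open {H-α, H-β, H-γ}; cheapest assignment that respects the capacities:
  H-α (cap 17, load 11): #3 — cost 11×4 = 44
  H-β (cap 21, load 20): #1, #4 — cost 8×3 + 12×4 = 72
  H-γ (cap 13, load 11): #2 — cost 11×10 = 110
  Shipping 226, fixed 406 → total 632.
  Any other capacity-feasible assignment to {H-α, H-β, H-γ} ships for at least 226.
Total demand is 42 and no other set of sites has combined capacity ≥ 42, so {H-α, H-β, H-γ} is the only feasible choice of open sites. Minimum: 632.

632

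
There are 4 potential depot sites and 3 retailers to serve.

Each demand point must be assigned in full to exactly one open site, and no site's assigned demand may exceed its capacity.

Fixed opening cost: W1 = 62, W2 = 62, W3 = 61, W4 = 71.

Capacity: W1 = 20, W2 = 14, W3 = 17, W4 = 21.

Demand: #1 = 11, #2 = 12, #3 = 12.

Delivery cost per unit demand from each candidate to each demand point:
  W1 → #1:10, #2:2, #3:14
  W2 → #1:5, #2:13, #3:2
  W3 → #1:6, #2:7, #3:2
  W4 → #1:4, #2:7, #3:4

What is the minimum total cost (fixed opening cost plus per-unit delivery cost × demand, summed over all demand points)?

Open {W1, W3, W4}; cheapest assignment that respects the capacities:
  W1 (cap 20, load 12): #2 — cost 12×2 = 24
  W3 (cap 17, load 12): #3 — cost 12×2 = 24
  W4 (cap 21, load 11): #1 — cost 11×4 = 44
  Shipping 92, fixed 194 → total 286.
  Any other capacity-feasible assignment to {W1, W3, W4} ships for at least 92.
Compare {W1, W2, W4}: its best feasible assignment gives total 287.
Compare {W1, W2, W3}: its best feasible assignment gives total 288.
Every other set of open sites that can feasibly serve all demand totals ≥ 287 even under its best assignment. Minimum: 286.

286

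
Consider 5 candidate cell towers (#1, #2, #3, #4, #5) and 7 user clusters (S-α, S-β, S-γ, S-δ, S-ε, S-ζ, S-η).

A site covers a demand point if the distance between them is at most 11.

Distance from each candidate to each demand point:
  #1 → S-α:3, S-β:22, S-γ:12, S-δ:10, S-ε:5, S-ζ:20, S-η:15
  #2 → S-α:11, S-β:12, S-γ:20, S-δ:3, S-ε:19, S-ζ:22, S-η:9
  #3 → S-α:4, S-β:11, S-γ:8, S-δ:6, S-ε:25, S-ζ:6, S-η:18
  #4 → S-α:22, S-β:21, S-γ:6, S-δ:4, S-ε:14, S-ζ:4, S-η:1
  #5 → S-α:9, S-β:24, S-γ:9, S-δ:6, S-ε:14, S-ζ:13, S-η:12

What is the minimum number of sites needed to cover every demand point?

Coverage sets (demand points within 11 of each site):
  #1: {S-α, S-δ, S-ε}
  #2: {S-α, S-δ, S-η}
  #3: {S-α, S-β, S-γ, S-δ, S-ζ}
  #4: {S-γ, S-δ, S-ζ, S-η}
  #5: {S-α, S-γ, S-δ}
No 2 sites suffice: every size-2 union leaves at least one demand point uncovered.
But {#1, #2, #3} covers everything, so the minimum is 3.

3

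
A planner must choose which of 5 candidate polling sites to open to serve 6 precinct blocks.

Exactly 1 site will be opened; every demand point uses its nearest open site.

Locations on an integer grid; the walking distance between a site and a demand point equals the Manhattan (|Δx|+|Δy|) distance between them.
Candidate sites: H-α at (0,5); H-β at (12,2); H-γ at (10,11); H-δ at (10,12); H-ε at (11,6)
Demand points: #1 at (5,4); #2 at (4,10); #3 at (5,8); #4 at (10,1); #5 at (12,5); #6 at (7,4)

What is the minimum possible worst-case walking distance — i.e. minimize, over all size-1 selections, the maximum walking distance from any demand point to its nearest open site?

11

Open {H-ε}.
  Farthest demand point is #2 at walking distance 11 (to H-ε); all others are ≤ 11.
With {H-γ} the worst case is 12.
With {H-δ} the worst case is 13.
No size-1 selection achieves below 11.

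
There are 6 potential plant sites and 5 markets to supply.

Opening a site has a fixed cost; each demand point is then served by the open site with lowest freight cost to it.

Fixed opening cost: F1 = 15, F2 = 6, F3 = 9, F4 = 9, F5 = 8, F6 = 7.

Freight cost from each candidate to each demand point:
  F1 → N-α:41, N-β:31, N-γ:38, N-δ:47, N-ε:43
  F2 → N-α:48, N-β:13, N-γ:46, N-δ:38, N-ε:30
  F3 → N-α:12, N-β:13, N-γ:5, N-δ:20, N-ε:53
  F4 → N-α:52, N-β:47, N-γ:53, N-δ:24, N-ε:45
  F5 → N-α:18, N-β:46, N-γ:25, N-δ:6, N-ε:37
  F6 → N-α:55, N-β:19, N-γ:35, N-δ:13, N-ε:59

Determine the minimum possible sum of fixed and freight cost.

Open {F2, F3, F5}: assign each demand point to its cheapest open site.
  N-α→F3 12, N-β→F2 13, N-γ→F3 5, N-δ→F5 6, N-ε→F2 30
  freight cost 66, fixed 23 → total 89.
Compare {F3, F5}: freight cost 73 + fixed 17 = 90.
Compare {F2, F3}: freight cost 80 + fixed 15 = 95.
Compare {F2, F3, F6}: freight cost 73 + fixed 22 = 95.
All other subsets cost ≥ 90. Minimum total cost: 89.

89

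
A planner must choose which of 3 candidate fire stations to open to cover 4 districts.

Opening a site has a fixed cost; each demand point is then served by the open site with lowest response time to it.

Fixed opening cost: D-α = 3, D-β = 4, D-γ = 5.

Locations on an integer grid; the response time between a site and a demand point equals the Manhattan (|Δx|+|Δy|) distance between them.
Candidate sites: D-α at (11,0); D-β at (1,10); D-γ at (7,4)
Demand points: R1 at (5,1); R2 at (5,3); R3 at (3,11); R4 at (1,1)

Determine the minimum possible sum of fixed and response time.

29

Open {D-β, D-γ}: assign each demand point to its cheapest open site.
  R1→D-γ 5, R2→D-γ 3, R3→D-β 3, R4→D-β 9
  response time 20, fixed 9 → total 29.
Compare {D-α, D-β, D-γ}: response time 20 + fixed 12 = 32.
Compare {D-γ}: response time 28 + fixed 5 = 33.
Compare {D-α, D-β}: response time 28 + fixed 7 = 35.
All other subsets cost ≥ 32. Minimum total cost: 29.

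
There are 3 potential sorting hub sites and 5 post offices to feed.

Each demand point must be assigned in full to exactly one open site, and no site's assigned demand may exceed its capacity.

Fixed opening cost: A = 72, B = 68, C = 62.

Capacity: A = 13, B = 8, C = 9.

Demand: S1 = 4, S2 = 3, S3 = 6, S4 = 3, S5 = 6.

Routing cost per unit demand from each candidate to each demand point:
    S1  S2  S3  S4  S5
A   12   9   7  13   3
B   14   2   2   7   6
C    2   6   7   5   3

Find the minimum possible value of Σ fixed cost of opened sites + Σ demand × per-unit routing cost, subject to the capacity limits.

Open {A, B, C}; cheapest assignment that respects the capacities:
  A (cap 13, load 9): S2, S5 — cost 3×9 + 6×3 = 45
  B (cap 8, load 6): S3 — cost 6×2 = 12
  C (cap 9, load 7): S1, S4 — cost 4×2 + 3×5 = 23
  Shipping 80, fixed 202 → total 282.
  Any other capacity-feasible assignment to {A, B, C} ships for at least 80.
Compare {A, C}: its best feasible assignment gives total 284.
Every other set of open sites that can feasibly serve all demand totals ≥ 284 even under its best assignment. Minimum: 282.

282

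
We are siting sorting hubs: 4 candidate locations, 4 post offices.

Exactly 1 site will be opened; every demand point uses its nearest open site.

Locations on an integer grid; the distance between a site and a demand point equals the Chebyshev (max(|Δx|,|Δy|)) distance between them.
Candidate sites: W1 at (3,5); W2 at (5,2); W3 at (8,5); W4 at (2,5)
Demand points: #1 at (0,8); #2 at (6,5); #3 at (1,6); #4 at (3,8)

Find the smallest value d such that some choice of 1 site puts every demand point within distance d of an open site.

Open {W1}.
  Farthest demand point is #1 at distance 3 (to W1); all others are ≤ 3.
With {W4} the worst case is 4.
With {W2} the worst case is 6.
No size-1 selection achieves below 3.

3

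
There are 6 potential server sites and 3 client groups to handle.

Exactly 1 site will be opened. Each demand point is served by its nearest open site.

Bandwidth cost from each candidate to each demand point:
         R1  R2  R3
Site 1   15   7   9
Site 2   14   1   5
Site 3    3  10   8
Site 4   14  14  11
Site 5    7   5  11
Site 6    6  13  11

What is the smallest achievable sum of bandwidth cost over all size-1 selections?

20

Open {Site 2}.
  R1→Site 2 14, R2→Site 2 1, R3→Site 2 5  ⇒ total 20.
Compare {Site 3}: total 21.
Compare {Site 5}: total 23.
No size-1 selection does better; minimum is 20.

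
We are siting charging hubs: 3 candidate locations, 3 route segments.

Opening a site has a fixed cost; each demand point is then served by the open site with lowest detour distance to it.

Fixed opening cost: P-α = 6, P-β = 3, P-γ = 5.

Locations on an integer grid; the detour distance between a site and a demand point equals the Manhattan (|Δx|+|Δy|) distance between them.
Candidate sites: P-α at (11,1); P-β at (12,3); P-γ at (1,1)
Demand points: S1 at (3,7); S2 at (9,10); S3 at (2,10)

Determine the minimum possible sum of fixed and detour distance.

36

Open {P-β, P-γ}: assign each demand point to its cheapest open site.
  S1→P-γ 8, S2→P-β 10, S3→P-γ 10
  detour distance 28, fixed 8 → total 36.
Compare {P-γ}: detour distance 35 + fixed 5 = 40.
Compare {P-α, P-γ}: detour distance 29 + fixed 11 = 40.
Compare {P-α, P-β, P-γ}: detour distance 28 + fixed 14 = 42.
All other subsets cost ≥ 40. Minimum total cost: 36.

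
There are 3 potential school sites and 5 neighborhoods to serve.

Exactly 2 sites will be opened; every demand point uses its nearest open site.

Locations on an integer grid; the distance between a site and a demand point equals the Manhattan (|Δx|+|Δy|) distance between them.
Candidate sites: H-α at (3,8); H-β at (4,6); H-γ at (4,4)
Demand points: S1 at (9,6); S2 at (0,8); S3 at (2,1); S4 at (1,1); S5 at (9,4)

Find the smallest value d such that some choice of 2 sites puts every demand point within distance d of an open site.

6

Open {H-β, H-γ}.
  Farthest demand point is S2 at distance 6 (to H-β); all others are ≤ 6.
With {H-α, H-γ} the worst case is 7.
With {H-α, H-β} the worst case is 8.
No size-2 selection achieves below 6.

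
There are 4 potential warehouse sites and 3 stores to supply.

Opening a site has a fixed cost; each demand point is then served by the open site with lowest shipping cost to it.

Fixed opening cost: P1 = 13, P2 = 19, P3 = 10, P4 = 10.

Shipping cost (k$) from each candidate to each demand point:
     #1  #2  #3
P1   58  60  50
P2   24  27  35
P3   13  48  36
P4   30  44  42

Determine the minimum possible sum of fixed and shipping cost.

104

Open {P2, P3}: assign each demand point to its cheapest open site.
  #1→P3 13, #2→P2 27, #3→P2 35
  shipping cost 75, fixed 29 → total 104.
Compare {P2}: shipping cost 86 + fixed 19 = 105.
Compare {P3}: shipping cost 97 + fixed 10 = 107.
Compare {P3, P4}: shipping cost 93 + fixed 20 = 113.
All other subsets cost ≥ 105. Minimum total cost: 104.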